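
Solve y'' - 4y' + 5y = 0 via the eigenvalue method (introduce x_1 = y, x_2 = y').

y(t) = K_1e^(2t)cos(t) + K_2e^(2t)sin(t)

Let x_1 = y, x_2 = y'. Then x_1' = x_2 and x_2' = -5x_1 + 4x_2.
A = [[0,1],[-5,4]]; det(A-λI) = λ^2 - 4λ + 5.
Eigenvalues λ = 2 ± i.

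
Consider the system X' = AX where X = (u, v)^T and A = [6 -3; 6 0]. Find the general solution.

u(t) = -C_1e^(3t)sin(3t) + C_2e^(3t)cos(3t), v(t) = -C_1e^(3t)sin(3t) + C_1e^(3t)cos(3t) + C_2e^(3t)sin(3t) + C_2e^(3t)cos(3t)

Coefficient matrix A = [[6, -3], [6, 0]].
Characteristic polynomial det(A - λI) = λ^2 - 6λ + 18 = 0.
Eigenvalues λ = 3 ± 3i (complex conjugate pair).
For λ=3+3i: an eigenvector is (0,1) - i(-1,-1) = (0 + i, 1 + i).
A real fundamental pair from Re and Im of e^((3+3i)t)v: X_1 = e^(3t)(cos(3t)·(0,1) + sin(3t)·(-1,-1)), X_2 = e^(3t)(sin(3t)·(0,1) - cos(3t)·(-1,-1)).
General solution: C_1X_1 + C_2X_2.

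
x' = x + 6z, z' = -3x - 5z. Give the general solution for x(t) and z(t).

Coefficient matrix A = [[1, 6], [-3, -5]].
Characteristic polynomial det(A - λI) = λ^2 + 4λ + 13 = 0.
Eigenvalues λ = -2 ± 3i (complex conjugate pair).
For λ=-2+3i: an eigenvector is (1,0) - i(1,-1) = (1 - i, 0 + i).
A real fundamental pair from Re and Im of e^((-2+3i)t)v: X_1 = e^(-2t)(cos(3t)·(1,0) + sin(3t)·(1,-1)), X_2 = e^(-2t)(sin(3t)·(1,0) - cos(3t)·(1,-1)).
General solution: C_1X_1 + C_2X_2.

x(t) = C_1e^(-2t)sin(3t) + C_1e^(-2t)cos(3t) + C_2e^(-2t)sin(3t) - C_2e^(-2t)cos(3t), z(t) = -C_1e^(-2t)sin(3t) + C_2e^(-2t)cos(3t)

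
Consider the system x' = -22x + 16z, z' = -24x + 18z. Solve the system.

Coefficient matrix A = [[-22, 16], [-24, 18]].
Characteristic polynomial det(A - λI) = λ^2 + 4λ - 12 = 0.
Eigenvalues λ = 2, -6.
For λ=2: (A-λI) row 1 is [-24, 16], so an eigenvector is (-2, -3).
For λ=-6: (A-λI) row 1 is [-16, 16], so an eigenvector is (-1, -1).
General solution: C_1e^(2t)(-2,-3) + C_2e^(-6t)(-1,-1).

x(t) = -2C_1e^(2t) - C_2e^(-6t), z(t) = -3C_1e^(2t) - C_2e^(-6t)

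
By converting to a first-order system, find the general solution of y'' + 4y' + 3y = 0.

y(t) = K_1e^(-t) + K_2e^(-3t)

Let x_1 = y, x_2 = y'. Then x_1' = x_2 and x_2' = -3x_1 - 4x_2.
A = [[0,1],[-3,-4]]; det(A-λI) = λ^2 + 4λ + 3.
Eigenvalues λ = -1, -3 with eigenvectors (1,-1), (1,-3).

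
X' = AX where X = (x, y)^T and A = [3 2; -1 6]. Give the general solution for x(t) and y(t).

Coefficient matrix A = [[3, 2], [-1, 6]].
Characteristic polynomial det(A - λI) = λ^2 - 9λ + 20 = 0.
Eigenvalues λ = 4, 5.
For λ=4: (A-λI) row 1 is [-1, 2], so an eigenvector is (-2, -1).
For λ=5: (A-λI) row 1 is [-2, 2], so an eigenvector is (-1, -1).
General solution: C_1e^(4t)(-2,-1) + C_2e^(5t)(-1,-1).

x(t) = -2C_1e^(4t) - C_2e^(5t), y(t) = -C_1e^(4t) - C_2e^(5t)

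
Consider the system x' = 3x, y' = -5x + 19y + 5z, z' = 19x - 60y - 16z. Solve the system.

x(t) = C_2e^(3t), y(t) = -C_1e^(-t) - C_3e^(4t), z(t) = 4C_1e^(-t) + C_2e^(3t) + 3C_3e^(4t)

Coefficient matrix A = [[3, 0, 0], [-5, 19, 5], [19, -60, -16]].
det(A - λI) = 0 gives eigenvalues λ = -1, 3, 4.
For λ=-1: eigenvector (0,-1,4).
For λ=3: eigenvector (1,0,1).
For λ=4: eigenvector (0,-1,3).
General solution: C_1e^(-t)(0,-1,4) + C_2e^(3t)(1,0,1) + C_3e^(4t)(0,-1,3).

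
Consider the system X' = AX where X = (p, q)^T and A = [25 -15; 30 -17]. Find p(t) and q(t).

Coefficient matrix A = [[25, -15], [30, -17]].
Characteristic polynomial det(A - λI) = λ^2 - 8λ + 25 = 0.
Eigenvalues λ = 4 ± 3i (complex conjugate pair).
For λ=4+3i: an eigenvector is (1,1) - i(2,3) = (1 - 2i, 1 - 3i).
A real fundamental pair from Re and Im of e^((4+3i)t)v: X_1 = e^(4t)(cos(3t)·(1,1) + sin(3t)·(2,3)), X_2 = e^(4t)(sin(3t)·(1,1) - cos(3t)·(2,3)).
General solution: C_1X_1 + C_2X_2.

p(t) = 2C_1e^(4t)sin(3t) + C_1e^(4t)cos(3t) + C_2e^(4t)sin(3t) - 2C_2e^(4t)cos(3t), q(t) = 3C_1e^(4t)sin(3t) + C_1e^(4t)cos(3t) + C_2e^(4t)sin(3t) - 3C_2e^(4t)cos(3t)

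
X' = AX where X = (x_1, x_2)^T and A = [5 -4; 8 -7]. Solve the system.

x_1(t) = K_1e^(t) - K_2e^(-3t), x_2(t) = K_1e^(t) - 2K_2e^(-3t)

Coefficient matrix A = [[5, -4], [8, -7]].
Characteristic polynomial det(A - λI) = λ^2 + 2λ - 3 = 0.
Eigenvalues λ = 1, -3.
For λ=1: (A-λI) row 1 is [4, -4], so an eigenvector is (1, 1).
For λ=-3: (A-λI) row 1 is [8, -4], so an eigenvector is (-1, -2).
General solution: K_1e^(t)(1,1) + K_2e^(-3t)(-1,-2).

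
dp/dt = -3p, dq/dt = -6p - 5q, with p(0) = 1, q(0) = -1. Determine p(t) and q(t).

p(t) = e^(-3t), q(t) = -3e^(-3t) + 2e^(-5t)

Coefficient matrix A = [[-3, 0], [-6, -5]].
Characteristic polynomial det(A - λI) = λ^2 + 8λ + 15 = 0.
Eigenvalues λ = -3, -5.
For λ=-3: (A-λI) row 2 is [-6, -2], so an eigenvector is (1, -3).
For λ=-5: (A-λI) row 1 is [2, 0], so an eigenvector is (0, 1).
General solution: c_1e^(-3t)(1,-3) + c_2e^(-5t)(0,1).
Applying p(0)=1, q(0)=-1 gives c_1=1, c_2=2.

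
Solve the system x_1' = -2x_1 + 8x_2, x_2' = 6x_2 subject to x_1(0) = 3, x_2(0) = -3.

x_1(t) = -3e^(6t) + 6e^(-2t), x_2(t) = -3e^(6t)

Coefficient matrix A = [[-2, 8], [0, 6]].
Characteristic polynomial det(A - λI) = λ^2 - 4λ - 12 = 0.
Eigenvalues λ = -2, 6.
For λ=-2: (A-λI) row 1 is [0, 8], so an eigenvector is (1, 0).
For λ=6: (A-λI) row 1 is [-8, 8], so an eigenvector is (-1, -1).
General solution: c_1e^(-2t)(1,0) + c_2e^(6t)(-1,-1).
Applying x_1(0)=3, x_2(0)=-3 gives c_1=6, c_2=3.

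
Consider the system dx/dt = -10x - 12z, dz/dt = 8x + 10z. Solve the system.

Coefficient matrix A = [[-10, -12], [8, 10]].
Characteristic polynomial det(A - λI) = λ^2 - 4 = 0.
Eigenvalues λ = -2, 2.
For λ=-2: (A-λI) row 1 is [-8, -12], so an eigenvector is (3, -2).
For λ=2: (A-λI) row 1 is [-12, -12], so an eigenvector is (1, -1).
General solution: C_1e^(-2t)(3,-2) + C_2e^(2t)(1,-1).

x(t) = 3C_1e^(-2t) + C_2e^(2t), z(t) = -2C_1e^(-2t) - C_2e^(2t)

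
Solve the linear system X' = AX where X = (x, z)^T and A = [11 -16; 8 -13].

Coefficient matrix A = [[11, -16], [8, -13]].
Characteristic polynomial det(A - λI) = λ^2 + 2λ - 15 = 0.
Eigenvalues λ = -5, 3.
For λ=-5: (A-λI) row 1 is [16, -16], so an eigenvector is (-1, -1).
For λ=3: (A-λI) row 1 is [8, -16], so an eigenvector is (-2, -1).
General solution: K_1e^(-5t)(-1,-1) + K_2e^(3t)(-2,-1).

x(t) = -K_1e^(-5t) - 2K_2e^(3t), z(t) = -K_1e^(-5t) - K_2e^(3t)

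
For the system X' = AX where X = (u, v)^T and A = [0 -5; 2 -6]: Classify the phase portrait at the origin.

stable spiral

A = [[0,-5],[2,-6]]; det(A-λI) = λ^2 + 6λ + 10.
λ = -3 ± i: negative real part.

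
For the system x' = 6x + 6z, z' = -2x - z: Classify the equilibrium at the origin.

unstable node

A = [[6,6],[-2,-1]]; det(A-λI) = λ^2 - 5λ + 6.
λ = 3, 2: both positive.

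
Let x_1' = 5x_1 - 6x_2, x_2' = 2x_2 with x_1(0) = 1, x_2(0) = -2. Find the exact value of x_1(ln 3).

1179

A = [[5,-6],[0,2]]; eigenvalues λ = 5, 2.
Eigenvectors: (-1,0) for λ=5, (2,1) for λ=2.
From the initial condition, c_1 = -5, c_2 = -2.
x_1(ln 3) = (-5)(3^5)(-1) + (-2)(3^2)(2) = 1179.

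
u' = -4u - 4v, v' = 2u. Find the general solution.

Coefficient matrix A = [[-4, -4], [2, 0]].
Characteristic polynomial det(A - λI) = λ^2 + 4λ + 8 = 0.
Eigenvalues λ = -2 ± 2i (complex conjugate pair).
For λ=-2+2i: an eigenvector is (-1,0) - i(1,-1) = (-1 - i, 0 + i).
A real fundamental pair from Re and Im of e^((-2+2i)t)v: X_1 = e^(-2t)(cos(2t)·(-1,0) + sin(2t)·(1,-1)), X_2 = e^(-2t)(sin(2t)·(-1,0) - cos(2t)·(1,-1)).
General solution: C_1X_1 + C_2X_2.

u(t) = C_1e^(-2t)sin(2t) - C_1e^(-2t)cos(2t) - C_2e^(-2t)sin(2t) - C_2e^(-2t)cos(2t), v(t) = -C_1e^(-2t)sin(2t) + C_2e^(-2t)cos(2t)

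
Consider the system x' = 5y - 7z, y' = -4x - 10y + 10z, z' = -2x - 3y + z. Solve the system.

x(t) = -2K_1e^(-4t) + 3K_2e^(-2t) - K_3e^(-3t), y(t) = 3K_1e^(-4t) - 4K_2e^(-2t) + 2K_3e^(-3t), z(t) = K_1e^(-4t) - 2K_2e^(-2t) + K_3e^(-3t)

Coefficient matrix A = [[0, 5, -7], [-4, -10, 10], [-2, -3, 1]].
det(A - λI) = 0 gives eigenvalues λ = -4, -2, -3.
For λ=-4: eigenvector (-2,3,1).
For λ=-2: eigenvector (3,-4,-2).
For λ=-3: eigenvector (-1,2,1).
General solution: K_1e^(-4t)(-2,3,1) + K_2e^(-2t)(3,-4,-2) + K_3e^(-3t)(-1,2,1).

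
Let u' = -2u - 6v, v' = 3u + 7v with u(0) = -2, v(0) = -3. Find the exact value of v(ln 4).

A = [[-2,-6],[3,7]]; eigenvalues λ = 1, 4.
Eigenvectors: (2,-1) for λ=1, (1,-1) for λ=4.
From the initial condition, c_1 = -5, c_2 = 8.
v(ln 4) = (-5)(4^1)(-1) + (8)(4^4)(-1) = -2028.

-2028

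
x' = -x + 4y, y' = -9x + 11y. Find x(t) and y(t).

x(t) = -2K_1e^(5t) - 2K_2te^(5t) + K_2e^(5t), y(t) = -3K_1e^(5t) - 3K_2te^(5t) + K_2e^(5t)

Coefficient matrix A = [[-1, 4], [-9, 11]].
Characteristic polynomial det(A - λI) = λ^2 - 10λ + 25 = 0.
Single eigenvalue λ = 5 with algebraic multiplicity 2.
Eigenvector v = (-2,-3); generalized eigenvector w with (A-λI)w=v is (1,1).
General solution: e^(5t)[K_1·v + K_2·(t·v + w)].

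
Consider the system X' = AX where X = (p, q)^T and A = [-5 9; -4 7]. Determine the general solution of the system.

Coefficient matrix A = [[-5, 9], [-4, 7]].
Characteristic polynomial det(A - λI) = λ^2 - 2λ + 1 = 0.
Single eigenvalue λ = 1 with algebraic multiplicity 2.
Eigenvector v = (3,2); generalized eigenvector w with (A-λI)w=v is (-2,-1).
General solution: e^(t)[K_1·v + K_2·(t·v + w)].

p(t) = 3K_1e^(t) + 3K_2te^(t) - 2K_2e^(t), q(t) = 2K_1e^(t) + 2K_2te^(t) - K_2e^(t)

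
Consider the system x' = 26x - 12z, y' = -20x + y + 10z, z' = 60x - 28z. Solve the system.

Coefficient matrix A = [[26, 0, -12], [-20, 1, 10], [60, 0, -28]].
det(A - λI) = 0 gives eigenvalues λ = 2, 1, -4.
For λ=2: eigenvector (1,0,2).
For λ=1: eigenvector (0,1,0).
For λ=-4: eigenvector (2,-2,5).
General solution: c_1e^(2t)(1,0,2) + c_2e^(t)(0,1,0) + c_3e^(-4t)(2,-2,5).

x(t) = c_1e^(2t) + 2c_3e^(-4t), y(t) = c_2e^(t) - 2c_3e^(-4t), z(t) = 2c_1e^(2t) + 5c_3e^(-4t)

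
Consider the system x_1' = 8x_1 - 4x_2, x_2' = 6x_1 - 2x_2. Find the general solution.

x_1(t) = -c_1e^(4t) - 2c_2e^(2t), x_2(t) = -c_1e^(4t) - 3c_2e^(2t)

Coefficient matrix A = [[8, -4], [6, -2]].
Characteristic polynomial det(A - λI) = λ^2 - 6λ + 8 = 0.
Eigenvalues λ = 4, 2.
For λ=4: (A-λI) row 1 is [4, -4], so an eigenvector is (-1, -1).
For λ=2: (A-λI) row 1 is [6, -4], so an eigenvector is (-2, -3).
General solution: c_1e^(4t)(-1,-1) + c_2e^(2t)(-2,-3).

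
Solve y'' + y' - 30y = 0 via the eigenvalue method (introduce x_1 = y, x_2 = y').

y(t) = c_1e^(-6t) + c_2e^(5t)

Let x_1 = y, x_2 = y'. Then x_1' = x_2 and x_2' = 30x_1 - x_2.
A = [[0,1],[30,-1]]; det(A-λI) = λ^2 + λ - 30.
Eigenvalues λ = -6, 5 with eigenvectors (1,-6), (1,5).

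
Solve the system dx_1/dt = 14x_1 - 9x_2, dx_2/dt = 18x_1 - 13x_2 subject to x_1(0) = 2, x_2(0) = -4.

x_1(t) = 8e^(5t) - 6e^(-4t), x_2(t) = 8e^(5t) - 12e^(-4t)

Coefficient matrix A = [[14, -9], [18, -13]].
Characteristic polynomial det(A - λI) = λ^2 - λ - 20 = 0.
Eigenvalues λ = -4, 5.
For λ=-4: (A-λI) row 1 is [18, -9], so an eigenvector is (1, 2).
For λ=5: (A-λI) row 1 is [9, -9], so an eigenvector is (-1, -1).
General solution: K_1e^(-4t)(1,2) + K_2e^(5t)(-1,-1).
Applying x_1(0)=2, x_2(0)=-4 gives K_1=-6, K_2=-8.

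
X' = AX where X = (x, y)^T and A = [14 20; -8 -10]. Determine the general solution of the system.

x(t) = 2K_1e^(2t)sin(4t) - K_1e^(2t)cos(4t) - K_2e^(2t)sin(4t) - 2K_2e^(2t)cos(4t), y(t) = -K_1e^(2t)sin(4t) + K_1e^(2t)cos(4t) + K_2e^(2t)sin(4t) + K_2e^(2t)cos(4t)

Coefficient matrix A = [[14, 20], [-8, -10]].
Characteristic polynomial det(A - λI) = λ^2 - 4λ + 20 = 0.
Eigenvalues λ = 2 ± 4i (complex conjugate pair).
For λ=2+4i: an eigenvector is (-1,1) - i(2,-1) = (-1 - 2i, 1 + i).
A real fundamental pair from Re and Im of e^((2+4i)t)v: X_1 = e^(2t)(cos(4t)·(-1,1) + sin(4t)·(2,-1)), X_2 = e^(2t)(sin(4t)·(-1,1) - cos(4t)·(2,-1)).
General solution: K_1X_1 + K_2X_2.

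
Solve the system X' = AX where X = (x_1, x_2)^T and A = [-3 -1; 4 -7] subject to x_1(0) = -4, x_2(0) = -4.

Coefficient matrix A = [[-3, -1], [4, -7]].
Characteristic polynomial det(A - λI) = λ^2 + 10λ + 25 = 0.
Single eigenvalue λ = -5 with algebraic multiplicity 2.
Eigenvector v = (-1,-2); generalized eigenvector w with (A-λI)w=v is (0,1).
General solution: e^(-5t)[c_1·v + c_2·(t·v + w)].
Applying x_1(0)=-4, x_2(0)=-4 gives c_1=4, c_2=4.

x_1(t) = -4te^(-5t) - 4e^(-5t), x_2(t) = -8te^(-5t) - 4e^(-5t)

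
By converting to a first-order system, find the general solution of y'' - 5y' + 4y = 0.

y(t) = K_1e^(t) + K_2e^(4t)

Let x_1 = y, x_2 = y'. Then x_1' = x_2 and x_2' = -4x_1 + 5x_2.
A = [[0,1],[-4,5]]; det(A-λI) = λ^2 - 5λ + 4.
Eigenvalues λ = 1, 4 with eigenvectors (1,1), (1,4).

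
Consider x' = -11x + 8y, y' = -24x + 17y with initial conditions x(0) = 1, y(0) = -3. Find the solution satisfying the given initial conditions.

Coefficient matrix A = [[-11, 8], [-24, 17]].
Characteristic polynomial det(A - λI) = λ^2 - 6λ + 5 = 0.
Eigenvalues λ = 5, 1.
For λ=5: (A-λI) row 1 is [-16, 8], so an eigenvector is (-1, -2).
For λ=1: (A-λI) row 1 is [-12, 8], so an eigenvector is (2, 3).
General solution: C_1e^(5t)(-1,-2) + C_2e^(t)(2,3).
Applying x(0)=1, y(0)=-3 gives C_1=9, C_2=5.

x(t) = -9e^(5t) + 10e^(t), y(t) = -18e^(5t) + 15e^(t)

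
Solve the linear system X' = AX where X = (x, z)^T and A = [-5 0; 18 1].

x(t) = K_2e^(-5t), z(t) = -K_1e^(t) - 3K_2e^(-5t)

Coefficient matrix A = [[-5, 0], [18, 1]].
Characteristic polynomial det(A - λI) = λ^2 + 4λ - 5 = 0.
Eigenvalues λ = 1, -5.
For λ=1: (A-λI) row 1 is [-6, 0], so an eigenvector is (0, -1).
For λ=-5: (A-λI) row 2 is [18, 6], so an eigenvector is (1, -3).
General solution: K_1e^(t)(0,-1) + K_2e^(-5t)(1,-3).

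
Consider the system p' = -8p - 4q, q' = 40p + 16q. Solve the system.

p(t) = c_1e^(4t)sin(4t) - c_2e^(4t)cos(4t), q(t) = -3c_1e^(4t)sin(4t) - c_1e^(4t)cos(4t) - c_2e^(4t)sin(4t) + 3c_2e^(4t)cos(4t)

Coefficient matrix A = [[-8, -4], [40, 16]].
Characteristic polynomial det(A - λI) = λ^2 - 8λ + 32 = 0.
Eigenvalues λ = 4 ± 4i (complex conjugate pair).
For λ=4+4i: an eigenvector is (0,-1) - i(1,-3) = (0 - i, -1 + 3i).
A real fundamental pair from Re and Im of e^((4+4i)t)v: X_1 = e^(4t)(cos(4t)·(0,-1) + sin(4t)·(1,-3)), X_2 = e^(4t)(sin(4t)·(0,-1) - cos(4t)·(1,-3)).
General solution: c_1X_1 + c_2X_2.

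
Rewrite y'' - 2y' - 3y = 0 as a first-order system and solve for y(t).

y(t) = C_1e^(-t) + C_2e^(3t)

Let x_1 = y, x_2 = y'. Then x_1' = x_2 and x_2' = 3x_1 + 2x_2.
A = [[0,1],[3,2]]; det(A-λI) = λ^2 - 2λ - 3.
Eigenvalues λ = -1, 3 with eigenvectors (1,-1), (1,3).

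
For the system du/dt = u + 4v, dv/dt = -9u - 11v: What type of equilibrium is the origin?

A = [[1,4],[-9,-11]]; det(A-λI) = λ^2 + 10λ + 25.
repeated λ = -5 with a single eigenvector.

stable improper node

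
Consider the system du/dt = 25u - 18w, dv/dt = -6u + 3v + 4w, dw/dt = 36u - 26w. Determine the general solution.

Coefficient matrix A = [[25, 0, -18], [-6, 3, 4], [36, 0, -26]].
det(A - λI) = 0 gives eigenvalues λ = -2, 3, 1.
For λ=-2: eigenvector (-2,0,-3).
For λ=3: eigenvector (0,1,0).
For λ=1: eigenvector (-3,-1,-4).
General solution: c_1e^(-2t)(-2,0,-3) + c_2e^(3t)(0,1,0) + c_3e^(t)(-3,-1,-4).

u(t) = -2c_1e^(-2t) - 3c_3e^(t), v(t) = c_2e^(3t) - c_3e^(t), w(t) = -3c_1e^(-2t) - 4c_3e^(t)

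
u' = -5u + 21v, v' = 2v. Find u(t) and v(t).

Coefficient matrix A = [[-5, 21], [0, 2]].
Characteristic polynomial det(A - λI) = λ^2 + 3λ - 10 = 0.
Eigenvalues λ = -5, 2.
For λ=-5: (A-λI) row 1 is [0, 21], so an eigenvector is (-1, 0).
For λ=2: (A-λI) row 1 is [-7, 21], so an eigenvector is (3, 1).
General solution: c_1e^(-5t)(-1,0) + c_2e^(2t)(3,1).

u(t) = -c_1e^(-5t) + 3c_2e^(2t), v(t) = c_2e^(2t)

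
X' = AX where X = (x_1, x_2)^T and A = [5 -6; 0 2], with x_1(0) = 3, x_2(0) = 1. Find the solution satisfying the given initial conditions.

x_1(t) = e^(5t) + 2e^(2t), x_2(t) = e^(2t)

Coefficient matrix A = [[5, -6], [0, 2]].
Characteristic polynomial det(A - λI) = λ^2 - 7λ + 10 = 0.
Eigenvalues λ = 2, 5.
For λ=2: (A-λI) row 1 is [3, -6], so an eigenvector is (-2, -1).
For λ=5: (A-λI) row 1 is [0, -6], so an eigenvector is (-1, 0).
General solution: C_1e^(2t)(-2,-1) + C_2e^(5t)(-1,0).
Applying x_1(0)=3, x_2(0)=1 gives C_1=-1, C_2=-1.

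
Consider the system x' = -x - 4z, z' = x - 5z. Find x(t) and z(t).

Coefficient matrix A = [[-1, -4], [1, -5]].
Characteristic polynomial det(A - λI) = λ^2 + 6λ + 9 = 0.
Single eigenvalue λ = -3 with algebraic multiplicity 2.
Eigenvector v = (2,1); generalized eigenvector w with (A-λI)w=v is (-1,-1).
General solution: e^(-3t)[C_1·v + C_2·(t·v + w)].

x(t) = 2C_1e^(-3t) + 2C_2te^(-3t) - C_2e^(-3t), z(t) = C_1e^(-3t) + C_2te^(-3t) - C_2e^(-3t)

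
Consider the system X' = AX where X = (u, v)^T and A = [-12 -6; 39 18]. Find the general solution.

Coefficient matrix A = [[-12, -6], [39, 18]].
Characteristic polynomial det(A - λI) = λ^2 - 6λ + 18 = 0.
Eigenvalues λ = 3 ± 3i (complex conjugate pair).
For λ=3+3i: an eigenvector is (-1,3) - i(-1,2) = (-1 + i, 3 - 2i).
A real fundamental pair from Re and Im of e^((3+3i)t)v: X_1 = e^(3t)(cos(3t)·(-1,3) + sin(3t)·(-1,2)), X_2 = e^(3t)(sin(3t)·(-1,3) - cos(3t)·(-1,2)).
General solution: K_1X_1 + K_2X_2.

u(t) = -K_1e^(3t)sin(3t) - K_1e^(3t)cos(3t) - K_2e^(3t)sin(3t) + K_2e^(3t)cos(3t), v(t) = 2K_1e^(3t)sin(3t) + 3K_1e^(3t)cos(3t) + 3K_2e^(3t)sin(3t) - 2K_2e^(3t)cos(3t)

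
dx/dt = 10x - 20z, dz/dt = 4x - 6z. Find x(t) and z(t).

x(t) = -2C_1e^(2t)sin(4t) - C_1e^(2t)cos(4t) - C_2e^(2t)sin(4t) + 2C_2e^(2t)cos(4t), z(t) = -C_1e^(2t)sin(4t) + C_2e^(2t)cos(4t)

Coefficient matrix A = [[10, -20], [4, -6]].
Characteristic polynomial det(A - λI) = λ^2 - 4λ + 20 = 0.
Eigenvalues λ = 2 ± 4i (complex conjugate pair).
For λ=2+4i: an eigenvector is (-1,0) - i(-2,-1) = (-1 + 2i, 0 + i).
A real fundamental pair from Re and Im of e^((2+4i)t)v: X_1 = e^(2t)(cos(4t)·(-1,0) + sin(4t)·(-2,-1)), X_2 = e^(2t)(sin(4t)·(-1,0) - cos(4t)·(-2,-1)).
General solution: C_1X_1 + C_2X_2.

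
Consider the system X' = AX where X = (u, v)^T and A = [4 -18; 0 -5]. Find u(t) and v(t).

Coefficient matrix A = [[4, -18], [0, -5]].
Characteristic polynomial det(A - λI) = λ^2 + λ - 20 = 0.
Eigenvalues λ = -5, 4.
For λ=-5: (A-λI) row 1 is [9, -18], so an eigenvector is (-2, -1).
For λ=4: (A-λI) row 1 is [0, -18], so an eigenvector is (-1, 0).
General solution: K_1e^(-5t)(-2,-1) + K_2e^(4t)(-1,0).

u(t) = -2K_1e^(-5t) - K_2e^(4t), v(t) = -K_1e^(-5t)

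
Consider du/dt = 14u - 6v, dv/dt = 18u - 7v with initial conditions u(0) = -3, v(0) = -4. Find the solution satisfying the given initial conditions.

Coefficient matrix A = [[14, -6], [18, -7]].
Characteristic polynomial det(A - λI) = λ^2 - 7λ + 10 = 0.
Eigenvalues λ = 2, 5.
For λ=2: (A-λI) row 1 is [12, -6], so an eigenvector is (1, 2).
For λ=5: (A-λI) row 1 is [9, -6], so an eigenvector is (2, 3).
General solution: c_1e^(2t)(1,2) + c_2e^(5t)(2,3).
Applying u(0)=-3, v(0)=-4 gives c_1=1, c_2=-2.

u(t) = -4e^(5t) + e^(2t), v(t) = -6e^(5t) + 2e^(2t)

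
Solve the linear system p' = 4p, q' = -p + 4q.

Coefficient matrix A = [[4, 0], [-1, 4]].
Characteristic polynomial det(A - λI) = λ^2 - 8λ + 16 = 0.
Single eigenvalue λ = 4 with algebraic multiplicity 2.
Eigenvector v = (0,1); generalized eigenvector w with (A-λI)w=v is (-1,3).
General solution: e^(4t)[C_1·v + C_2·(t·v + w)].

p(t) = -C_2e^(4t), q(t) = C_1e^(4t) + C_2te^(4t) + 3C_2e^(4t)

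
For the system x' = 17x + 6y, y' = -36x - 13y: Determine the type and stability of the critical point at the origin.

saddle

A = [[17,6],[-36,-13]]; det(A-λI) = λ^2 - 4λ - 5.
λ = 5, -1: opposite signs.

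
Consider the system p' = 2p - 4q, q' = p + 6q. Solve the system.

Coefficient matrix A = [[2, -4], [1, 6]].
Characteristic polynomial det(A - λI) = λ^2 - 8λ + 16 = 0.
Single eigenvalue λ = 4 with algebraic multiplicity 2.
Eigenvector v = (-2,1); generalized eigenvector w with (A-λI)w=v is (-3,2).
General solution: e^(4t)[C_1·v + C_2·(t·v + w)].

p(t) = -2C_1e^(4t) - 2C_2te^(4t) - 3C_2e^(4t), q(t) = C_1e^(4t) + C_2te^(4t) + 2C_2e^(4t)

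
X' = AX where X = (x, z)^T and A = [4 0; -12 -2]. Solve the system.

x(t) = C_2e^(4t), z(t) = -C_1e^(-2t) - 2C_2e^(4t)

Coefficient matrix A = [[4, 0], [-12, -2]].
Characteristic polynomial det(A - λI) = λ^2 - 2λ - 8 = 0.
Eigenvalues λ = -2, 4.
For λ=-2: (A-λI) row 1 is [6, 0], so an eigenvector is (0, -1).
For λ=4: (A-λI) row 2 is [-12, -6], so an eigenvector is (1, -2).
General solution: C_1e^(-2t)(0,-1) + C_2e^(4t)(1,-2).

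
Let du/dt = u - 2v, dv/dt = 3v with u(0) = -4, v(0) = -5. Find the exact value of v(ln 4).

-320

A = [[1,-2],[0,3]]; eigenvalues λ = 3, 1.
Eigenvectors: (1,-1) for λ=3, (1,0) for λ=1.
From the initial condition, c_1 = 5, c_2 = -9.
v(ln 4) = (5)(4^3)(-1) + (-9)(4^1)(0) = -320.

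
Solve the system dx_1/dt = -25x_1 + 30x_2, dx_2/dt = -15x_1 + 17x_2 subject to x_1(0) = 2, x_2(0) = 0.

Coefficient matrix A = [[-25, 30], [-15, 17]].
Characteristic polynomial det(A - λI) = λ^2 + 8λ + 25 = 0.
Eigenvalues λ = -4 ± 3i (complex conjugate pair).
For λ=-4+3i: an eigenvector is (3,2) - i(-1,-1) = (3 + i, 2 + i).
A real fundamental pair from Re and Im of e^((-4+3i)t)v: X_1 = e^(-4t)(cos(3t)·(3,2) + sin(3t)·(-1,-1)), X_2 = e^(-4t)(sin(3t)·(3,2) - cos(3t)·(-1,-1)).
General solution: C_1X_1 + C_2X_2.
Applying x_1(0)=2, x_2(0)=0 gives C_1=2, C_2=-4.

x_1(t) = -14e^(-4t)sin(3t) + 2e^(-4t)cos(3t), x_2(t) = -10e^(-4t)sin(3t)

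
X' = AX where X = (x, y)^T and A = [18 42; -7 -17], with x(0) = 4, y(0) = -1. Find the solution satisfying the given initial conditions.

x(t) = 6e^(4t) - 2e^(-3t), y(t) = -2e^(4t) + e^(-3t)

Coefficient matrix A = [[18, 42], [-7, -17]].
Characteristic polynomial det(A - λI) = λ^2 - λ - 12 = 0.
Eigenvalues λ = 4, -3.
For λ=4: (A-λI) row 1 is [14, 42], so an eigenvector is (-3, 1).
For λ=-3: (A-λI) row 1 is [21, 42], so an eigenvector is (2, -1).
General solution: C_1e^(4t)(-3,1) + C_2e^(-3t)(2,-1).
Applying x(0)=4, y(0)=-1 gives C_1=-2, C_2=-1.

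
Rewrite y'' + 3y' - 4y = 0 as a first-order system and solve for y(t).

y(t) = C_1e^(-4t) + C_2e^(t)

Let x_1 = y, x_2 = y'. Then x_1' = x_2 and x_2' = 4x_1 - 3x_2.
A = [[0,1],[4,-3]]; det(A-λI) = λ^2 + 3λ - 4.
Eigenvalues λ = -4, 1 with eigenvectors (1,-4), (1,1).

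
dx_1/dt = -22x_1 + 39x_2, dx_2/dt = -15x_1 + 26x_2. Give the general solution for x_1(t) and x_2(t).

Coefficient matrix A = [[-22, 39], [-15, 26]].
Characteristic polynomial det(A - λI) = λ^2 - 4λ + 13 = 0.
Eigenvalues λ = 2 ± 3i (complex conjugate pair).
For λ=2+3i: an eigenvector is (-2,-1) - i(3,2) = (-2 - 3i, -1 - 2i).
A real fundamental pair from Re and Im of e^((2+3i)t)v: X_1 = e^(2t)(cos(3t)·(-2,-1) + sin(3t)·(3,2)), X_2 = e^(2t)(sin(3t)·(-2,-1) - cos(3t)·(3,2)).
General solution: c_1X_1 + c_2X_2.

x_1(t) = 3c_1e^(2t)sin(3t) - 2c_1e^(2t)cos(3t) - 2c_2e^(2t)sin(3t) - 3c_2e^(2t)cos(3t), x_2(t) = 2c_1e^(2t)sin(3t) - c_1e^(2t)cos(3t) - c_2e^(2t)sin(3t) - 2c_2e^(2t)cos(3t)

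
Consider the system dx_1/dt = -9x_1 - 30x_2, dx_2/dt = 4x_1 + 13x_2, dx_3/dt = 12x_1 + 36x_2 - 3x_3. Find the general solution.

x_1(t) = -5C_2e^(3t) + 3C_3e^(t), x_2(t) = 2C_2e^(3t) - C_3e^(t), x_3(t) = C_1e^(-3t) + 2C_2e^(3t)

Coefficient matrix A = [[-9, -30, 0], [4, 13, 0], [12, 36, -3]].
det(A - λI) = 0 gives eigenvalues λ = -3, 3, 1.
For λ=-3: eigenvector (0,0,1).
For λ=3: eigenvector (-5,2,2).
For λ=1: eigenvector (3,-1,0).
General solution: C_1e^(-3t)(0,0,1) + C_2e^(3t)(-5,2,2) + C_3e^(t)(3,-1,0).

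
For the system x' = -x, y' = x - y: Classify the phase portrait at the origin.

A = [[-1,0],[1,-1]]; det(A-λI) = λ^2 + 2λ + 1.
repeated λ = -1 with a single eigenvector.

stable improper node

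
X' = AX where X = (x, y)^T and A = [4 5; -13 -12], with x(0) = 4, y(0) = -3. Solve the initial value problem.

Coefficient matrix A = [[4, 5], [-13, -12]].
Characteristic polynomial det(A - λI) = λ^2 + 8λ + 17 = 0.
Eigenvalues λ = -4 ± i (complex conjugate pair).
For λ=-4+i: an eigenvector is (2,-3) - i(1,-2) = (2 - i, -3 + 2i).
A real fundamental pair from Re and Im of e^((-4+i)t)v: X_1 = e^(-4t)(cos(t)·(2,-3) + sin(t)·(1,-2)), X_2 = e^(-4t)(sin(t)·(2,-3) - cos(t)·(1,-2)).
General solution: c_1X_1 + c_2X_2.
Applying x(0)=4, y(0)=-3 gives c_1=5, c_2=6.

x(t) = 17e^(-4t)sin(t) + 4e^(-4t)cos(t), y(t) = -28e^(-4t)sin(t) - 3e^(-4t)cos(t)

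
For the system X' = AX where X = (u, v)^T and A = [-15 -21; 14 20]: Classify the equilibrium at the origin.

A = [[-15,-21],[14,20]]; det(A-λI) = λ^2 - 5λ - 6.
λ = 6, -1: opposite signs.

saddle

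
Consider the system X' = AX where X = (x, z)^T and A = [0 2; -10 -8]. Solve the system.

x(t) = -c_1e^(-4t)cos(2t) - c_2e^(-4t)sin(2t), z(t) = c_1e^(-4t)sin(2t) + 2c_1e^(-4t)cos(2t) + 2c_2e^(-4t)sin(2t) - c_2e^(-4t)cos(2t)

Coefficient matrix A = [[0, 2], [-10, -8]].
Characteristic polynomial det(A - λI) = λ^2 + 8λ + 20 = 0.
Eigenvalues λ = -4 ± 2i (complex conjugate pair).
For λ=-4+2i: an eigenvector is (-1,2) - i(0,1) = (-1, 2 - i).
A real fundamental pair from Re and Im of e^((-4+2i)t)v: X_1 = e^(-4t)(cos(2t)·(-1,2) + sin(2t)·(0,1)), X_2 = e^(-4t)(sin(2t)·(-1,2) - cos(2t)·(0,1)).
General solution: c_1X_1 + c_2X_2.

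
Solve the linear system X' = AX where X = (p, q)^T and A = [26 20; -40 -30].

p(t) = C_1e^(-2t)sin(4t) - 2C_1e^(-2t)cos(4t) - 2C_2e^(-2t)sin(4t) - C_2e^(-2t)cos(4t), q(t) = -C_1e^(-2t)sin(4t) + 3C_1e^(-2t)cos(4t) + 3C_2e^(-2t)sin(4t) + C_2e^(-2t)cos(4t)

Coefficient matrix A = [[26, 20], [-40, -30]].
Characteristic polynomial det(A - λI) = λ^2 + 4λ + 20 = 0.
Eigenvalues λ = -2 ± 4i (complex conjugate pair).
For λ=-2+4i: an eigenvector is (-2,3) - i(1,-1) = (-2 - i, 3 + i).
A real fundamental pair from Re and Im of e^((-2+4i)t)v: X_1 = e^(-2t)(cos(4t)·(-2,3) + sin(4t)·(1,-1)), X_2 = e^(-2t)(sin(4t)·(-2,3) - cos(4t)·(1,-1)).
General solution: C_1X_1 + C_2X_2.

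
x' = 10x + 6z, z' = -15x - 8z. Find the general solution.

x(t) = C_1e^(t)sin(3t) + C_1e^(t)cos(3t) + C_2e^(t)sin(3t) - C_2e^(t)cos(3t), z(t) = -2C_1e^(t)sin(3t) - C_1e^(t)cos(3t) - C_2e^(t)sin(3t) + 2C_2e^(t)cos(3t)

Coefficient matrix A = [[10, 6], [-15, -8]].
Characteristic polynomial det(A - λI) = λ^2 - 2λ + 10 = 0.
Eigenvalues λ = 1 ± 3i (complex conjugate pair).
For λ=1+3i: an eigenvector is (1,-1) - i(1,-2) = (1 - i, -1 + 2i).
A real fundamental pair from Re and Im of e^((1+3i)t)v: X_1 = e^(t)(cos(3t)·(1,-1) + sin(3t)·(1,-2)), X_2 = e^(t)(sin(3t)·(1,-1) - cos(3t)·(1,-2)).
General solution: C_1X_1 + C_2X_2.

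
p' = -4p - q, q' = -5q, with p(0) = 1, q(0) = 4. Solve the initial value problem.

Coefficient matrix A = [[-4, -1], [0, -5]].
Characteristic polynomial det(A - λI) = λ^2 + 9λ + 20 = 0.
Eigenvalues λ = -5, -4.
For λ=-5: (A-λI) row 1 is [1, -1], so an eigenvector is (-1, -1).
For λ=-4: (A-λI) row 1 is [0, -1], so an eigenvector is (1, 0).
General solution: K_1e^(-5t)(-1,-1) + K_2e^(-4t)(1,0).
Applying p(0)=1, q(0)=4 gives K_1=-4, K_2=-3.

p(t) = -3e^(-4t) + 4e^(-5t), q(t) = 4e^(-5t)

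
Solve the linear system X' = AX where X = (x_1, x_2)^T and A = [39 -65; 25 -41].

x_1(t) = -3c_1e^(-t)sin(5t) - 2c_1e^(-t)cos(5t) - 2c_2e^(-t)sin(5t) + 3c_2e^(-t)cos(5t), x_2(t) = -2c_1e^(-t)sin(5t) - c_1e^(-t)cos(5t) - c_2e^(-t)sin(5t) + 2c_2e^(-t)cos(5t)

Coefficient matrix A = [[39, -65], [25, -41]].
Characteristic polynomial det(A - λI) = λ^2 + 2λ + 26 = 0.
Eigenvalues λ = -1 ± 5i (complex conjugate pair).
For λ=-1+5i: an eigenvector is (-2,-1) - i(-3,-2) = (-2 + 3i, -1 + 2i).
A real fundamental pair from Re and Im of e^((-1+5i)t)v: X_1 = e^(-t)(cos(5t)·(-2,-1) + sin(5t)·(-3,-2)), X_2 = e^(-t)(sin(5t)·(-2,-1) - cos(5t)·(-3,-2)).
General solution: c_1X_1 + c_2X_2.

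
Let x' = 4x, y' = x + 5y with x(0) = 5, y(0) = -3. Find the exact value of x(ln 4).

1280

A = [[4,0],[1,5]]; eigenvalues λ = 4, 5.
Eigenvectors: (-1,1) for λ=4, (0,-1) for λ=5.
From the initial condition, c_1 = -5, c_2 = -2.
x(ln 4) = (-5)(4^4)(-1) + (-2)(4^5)(0) = 1280.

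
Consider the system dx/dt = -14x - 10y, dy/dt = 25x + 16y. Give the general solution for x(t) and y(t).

x(t) = K_1e^(t)sin(5t) + K_1e^(t)cos(5t) + K_2e^(t)sin(5t) - K_2e^(t)cos(5t), y(t) = -K_1e^(t)sin(5t) - 2K_1e^(t)cos(5t) - 2K_2e^(t)sin(5t) + K_2e^(t)cos(5t)

Coefficient matrix A = [[-14, -10], [25, 16]].
Characteristic polynomial det(A - λI) = λ^2 - 2λ + 26 = 0.
Eigenvalues λ = 1 ± 5i (complex conjugate pair).
For λ=1+5i: an eigenvector is (1,-2) - i(1,-1) = (1 - i, -2 + i).
A real fundamental pair from Re and Im of e^((1+5i)t)v: X_1 = e^(t)(cos(5t)·(1,-2) + sin(5t)·(1,-1)), X_2 = e^(t)(sin(5t)·(1,-2) - cos(5t)·(1,-1)).
General solution: K_1X_1 + K_2X_2.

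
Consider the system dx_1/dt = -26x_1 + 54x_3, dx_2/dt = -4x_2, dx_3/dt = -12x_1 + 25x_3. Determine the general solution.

x_1(t) = 9C_2e^(-2t) + 2C_3e^(t), x_2(t) = C_1e^(-4t), x_3(t) = 4C_2e^(-2t) + C_3e^(t)

Coefficient matrix A = [[-26, 0, 54], [0, -4, 0], [-12, 0, 25]].
det(A - λI) = 0 gives eigenvalues λ = -4, -2, 1.
For λ=-4: eigenvector (0,1,0).
For λ=-2: eigenvector (9,0,4).
For λ=1: eigenvector (2,0,1).
General solution: C_1e^(-4t)(0,1,0) + C_2e^(-2t)(9,0,4) + C_3e^(t)(2,0,1).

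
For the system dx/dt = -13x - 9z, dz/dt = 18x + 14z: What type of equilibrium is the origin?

saddle

A = [[-13,-9],[18,14]]; det(A-λI) = λ^2 - λ - 20.
λ = -4, 5: opposite signs.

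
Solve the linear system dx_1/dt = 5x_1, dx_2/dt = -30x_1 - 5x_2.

Coefficient matrix A = [[5, 0], [-30, -5]].
Characteristic polynomial det(A - λI) = λ^2 - 25 = 0.
Eigenvalues λ = 5, -5.
For λ=5: (A-λI) row 2 is [-30, -10], so an eigenvector is (-1, 3).
For λ=-5: (A-λI) row 1 is [10, 0], so an eigenvector is (0, 1).
General solution: c_1e^(5t)(-1,3) + c_2e^(-5t)(0,1).

x_1(t) = -c_1e^(5t), x_2(t) = 3c_1e^(5t) + c_2e^(-5t)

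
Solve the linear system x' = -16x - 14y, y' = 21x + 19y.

x(t) = 2C_1e^(5t) + C_2e^(-2t), y(t) = -3C_1e^(5t) - C_2e^(-2t)

Coefficient matrix A = [[-16, -14], [21, 19]].
Characteristic polynomial det(A - λI) = λ^2 - 3λ - 10 = 0.
Eigenvalues λ = 5, -2.
For λ=5: (A-λI) row 1 is [-21, -14], so an eigenvector is (2, -3).
For λ=-2: (A-λI) row 1 is [-14, -14], so an eigenvector is (1, -1).
General solution: C_1e^(5t)(2,-3) + C_2e^(-2t)(1,-1).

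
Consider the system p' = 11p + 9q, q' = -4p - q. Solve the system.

p(t) = -3c_1e^(5t) - 3c_2te^(5t) - 2c_2e^(5t), q(t) = 2c_1e^(5t) + 2c_2te^(5t) + c_2e^(5t)

Coefficient matrix A = [[11, 9], [-4, -1]].
Characteristic polynomial det(A - λI) = λ^2 - 10λ + 25 = 0.
Single eigenvalue λ = 5 with algebraic multiplicity 2.
Eigenvector v = (-3,2); generalized eigenvector w with (A-λI)w=v is (-2,1).
General solution: e^(5t)[c_1·v + c_2·(t·v + w)].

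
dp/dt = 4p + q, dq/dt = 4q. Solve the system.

Coefficient matrix A = [[4, 1], [0, 4]].
Characteristic polynomial det(A - λI) = λ^2 - 8λ + 16 = 0.
Single eigenvalue λ = 4 with algebraic multiplicity 2.
Eigenvector v = (-1,0); generalized eigenvector w with (A-λI)w=v is (2,-1).
General solution: e^(4t)[c_1·v + c_2·(t·v + w)].

p(t) = -c_1e^(4t) - c_2te^(4t) + 2c_2e^(4t), q(t) = -c_2e^(4t)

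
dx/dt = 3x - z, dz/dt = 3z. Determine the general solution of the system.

x(t) = C_1e^(3t) + C_2te^(3t) - 2C_2e^(3t), z(t) = -C_2e^(3t)

Coefficient matrix A = [[3, -1], [0, 3]].
Characteristic polynomial det(A - λI) = λ^2 - 6λ + 9 = 0.
Single eigenvalue λ = 3 with algebraic multiplicity 2.
Eigenvector v = (1,0); generalized eigenvector w with (A-λI)w=v is (-2,-1).
General solution: e^(3t)[C_1·v + C_2·(t·v + w)].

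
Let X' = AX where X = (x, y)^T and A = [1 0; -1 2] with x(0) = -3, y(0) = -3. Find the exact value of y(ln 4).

A = [[1,0],[-1,2]]; eigenvalues λ = 2, 1.
Eigenvectors: (0,-1) for λ=2, (1,1) for λ=1.
From the initial condition, c_1 = 0, c_2 = -3.
y(ln 4) = (0)(4^2)(-1) + (-3)(4^1)(1) = -12.

-12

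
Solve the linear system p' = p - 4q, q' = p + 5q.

Coefficient matrix A = [[1, -4], [1, 5]].
Characteristic polynomial det(A - λI) = λ^2 - 6λ + 9 = 0.
Single eigenvalue λ = 3 with algebraic multiplicity 2.
Eigenvector v = (-2,1); generalized eigenvector w with (A-λI)w=v is (1,0).
General solution: e^(3t)[C_1·v + C_2·(t·v + w)].

p(t) = -2C_1e^(3t) - 2C_2te^(3t) + C_2e^(3t), q(t) = C_1e^(3t) + C_2te^(3t)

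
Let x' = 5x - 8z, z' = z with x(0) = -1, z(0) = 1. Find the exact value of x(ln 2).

A = [[5,-8],[0,1]]; eigenvalues λ = 1, 5.
Eigenvectors: (2,1) for λ=1, (-1,0) for λ=5.
From the initial condition, c_1 = 1, c_2 = 3.
x(ln 2) = (1)(2^1)(2) + (3)(2^5)(-1) = -92.

-92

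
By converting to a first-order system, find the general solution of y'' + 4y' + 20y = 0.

Let x_1 = y, x_2 = y'. Then x_1' = x_2 and x_2' = -20x_1 - 4x_2.
A = [[0,1],[-20,-4]]; det(A-λI) = λ^2 + 4λ + 20.
Eigenvalues λ = -2 ± 4i.

y(t) = c_1e^(-2t)cos(4t) + c_2e^(-2t)sin(4t)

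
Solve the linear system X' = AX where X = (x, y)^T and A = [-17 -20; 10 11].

x(t) = 3c_1e^(-3t)sin(2t) + c_1e^(-3t)cos(2t) + c_2e^(-3t)sin(2t) - 3c_2e^(-3t)cos(2t), y(t) = -2c_1e^(-3t)sin(2t) - c_1e^(-3t)cos(2t) - c_2e^(-3t)sin(2t) + 2c_2e^(-3t)cos(2t)

Coefficient matrix A = [[-17, -20], [10, 11]].
Characteristic polynomial det(A - λI) = λ^2 + 6λ + 13 = 0.
Eigenvalues λ = -3 ± 2i (complex conjugate pair).
For λ=-3+2i: an eigenvector is (1,-1) - i(3,-2) = (1 - 3i, -1 + 2i).
A real fundamental pair from Re and Im of e^((-3+2i)t)v: X_1 = e^(-3t)(cos(2t)·(1,-1) + sin(2t)·(3,-2)), X_2 = e^(-3t)(sin(2t)·(1,-1) - cos(2t)·(3,-2)).
General solution: c_1X_1 + c_2X_2.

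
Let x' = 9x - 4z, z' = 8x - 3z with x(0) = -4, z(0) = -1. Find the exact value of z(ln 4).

A = [[9,-4],[8,-3]]; eigenvalues λ = 5, 1.
Eigenvectors: (-1,-1) for λ=5, (-1,-2) for λ=1.
From the initial condition, c_1 = 7, c_2 = -3.
z(ln 4) = (7)(4^5)(-1) + (-3)(4^1)(-2) = -7144.

-7144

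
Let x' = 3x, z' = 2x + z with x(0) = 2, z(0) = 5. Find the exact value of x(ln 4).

A = [[3,0],[2,1]]; eigenvalues λ = 3, 1.
Eigenvectors: (1,1) for λ=3, (0,-1) for λ=1.
From the initial condition, c_1 = 2, c_2 = -3.
x(ln 4) = (2)(4^3)(1) + (-3)(4^1)(0) = 128.

128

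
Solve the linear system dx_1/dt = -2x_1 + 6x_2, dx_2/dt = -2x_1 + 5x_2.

x_1(t) = 2K_1e^(t) - 3K_2e^(2t), x_2(t) = K_1e^(t) - 2K_2e^(2t)

Coefficient matrix A = [[-2, 6], [-2, 5]].
Characteristic polynomial det(A - λI) = λ^2 - 3λ + 2 = 0.
Eigenvalues λ = 1, 2.
For λ=1: (A-λI) row 1 is [-3, 6], so an eigenvector is (2, 1).
For λ=2: (A-λI) row 1 is [-4, 6], so an eigenvector is (-3, -2).
General solution: K_1e^(t)(2,1) + K_2e^(2t)(-3,-2).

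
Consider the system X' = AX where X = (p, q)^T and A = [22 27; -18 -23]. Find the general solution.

Coefficient matrix A = [[22, 27], [-18, -23]].
Characteristic polynomial det(A - λI) = λ^2 + λ - 20 = 0.
Eigenvalues λ = -5, 4.
For λ=-5: (A-λI) row 1 is [27, 27], so an eigenvector is (1, -1).
For λ=4: (A-λI) row 1 is [18, 27], so an eigenvector is (3, -2).
General solution: C_1e^(-5t)(1,-1) + C_2e^(4t)(3,-2).

p(t) = C_1e^(-5t) + 3C_2e^(4t), q(t) = -C_1e^(-5t) - 2C_2e^(4t)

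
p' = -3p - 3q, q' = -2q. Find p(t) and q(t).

p(t) = -K_1e^(-3t) + 3K_2e^(-2t), q(t) = -K_2e^(-2t)

Coefficient matrix A = [[-3, -3], [0, -2]].
Characteristic polynomial det(A - λI) = λ^2 + 5λ + 6 = 0.
Eigenvalues λ = -3, -2.
For λ=-3: (A-λI) row 1 is [0, -3], so an eigenvector is (-1, 0).
For λ=-2: (A-λI) row 1 is [-1, -3], so an eigenvector is (3, -1).
General solution: K_1e^(-3t)(-1,0) + K_2e^(-2t)(3,-1).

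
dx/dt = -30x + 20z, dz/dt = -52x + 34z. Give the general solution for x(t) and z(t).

Coefficient matrix A = [[-30, 20], [-52, 34]].
Characteristic polynomial det(A - λI) = λ^2 - 4λ + 20 = 0.
Eigenvalues λ = 2 ± 4i (complex conjugate pair).
For λ=2+4i: an eigenvector is (2,3) - i(-1,-2) = (2 + i, 3 + 2i).
A real fundamental pair from Re and Im of e^((2+4i)t)v: X_1 = e^(2t)(cos(4t)·(2,3) + sin(4t)·(-1,-2)), X_2 = e^(2t)(sin(4t)·(2,3) - cos(4t)·(-1,-2)).
General solution: c_1X_1 + c_2X_2.

x(t) = -c_1e^(2t)sin(4t) + 2c_1e^(2t)cos(4t) + 2c_2e^(2t)sin(4t) + c_2e^(2t)cos(4t), z(t) = -2c_1e^(2t)sin(4t) + 3c_1e^(2t)cos(4t) + 3c_2e^(2t)sin(4t) + 2c_2e^(2t)cos(4t)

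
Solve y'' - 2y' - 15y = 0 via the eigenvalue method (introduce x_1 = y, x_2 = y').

Let x_1 = y, x_2 = y'. Then x_1' = x_2 and x_2' = 15x_1 + 2x_2.
A = [[0,1],[15,2]]; det(A-λI) = λ^2 - 2λ - 15.
Eigenvalues λ = -3, 5 with eigenvectors (1,-3), (1,5).

y(t) = c_1e^(-3t) + c_2e^(5t)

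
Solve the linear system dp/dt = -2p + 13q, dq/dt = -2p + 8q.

Coefficient matrix A = [[-2, 13], [-2, 8]].
Characteristic polynomial det(A - λI) = λ^2 - 6λ + 10 = 0.
Eigenvalues λ = 3 ± i (complex conjugate pair).
For λ=3+i: an eigenvector is (3,1) - i(-2,-1) = (3 + 2i, 1 + i).
A real fundamental pair from Re and Im of e^((3+i)t)v: X_1 = e^(3t)(cos(t)·(3,1) + sin(t)·(-2,-1)), X_2 = e^(3t)(sin(t)·(3,1) - cos(t)·(-2,-1)).
General solution: c_1X_1 + c_2X_2.

p(t) = -2c_1e^(3t)sin(t) + 3c_1e^(3t)cos(t) + 3c_2e^(3t)sin(t) + 2c_2e^(3t)cos(t), q(t) = -c_1e^(3t)sin(t) + c_1e^(3t)cos(t) + c_2e^(3t)sin(t) + c_2e^(3t)cos(t)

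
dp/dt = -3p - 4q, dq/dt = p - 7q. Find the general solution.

p(t) = 2C_1e^(-5t) + 2C_2te^(-5t) - C_2e^(-5t), q(t) = C_1e^(-5t) + C_2te^(-5t) - C_2e^(-5t)

Coefficient matrix A = [[-3, -4], [1, -7]].
Characteristic polynomial det(A - λI) = λ^2 + 10λ + 25 = 0.
Single eigenvalue λ = -5 with algebraic multiplicity 2.
Eigenvector v = (2,1); generalized eigenvector w with (A-λI)w=v is (-1,-1).
General solution: e^(-5t)[C_1·v + C_2·(t·v + w)].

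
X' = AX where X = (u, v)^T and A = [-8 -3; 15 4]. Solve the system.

Coefficient matrix A = [[-8, -3], [15, 4]].
Characteristic polynomial det(A - λI) = λ^2 + 4λ + 13 = 0.
Eigenvalues λ = -2 ± 3i (complex conjugate pair).
For λ=-2+3i: an eigenvector is (0,1) - i(-1,2) = (0 + i, 1 - 2i).
A real fundamental pair from Re and Im of e^((-2+3i)t)v: X_1 = e^(-2t)(cos(3t)·(0,1) + sin(3t)·(-1,2)), X_2 = e^(-2t)(sin(3t)·(0,1) - cos(3t)·(-1,2)).
General solution: c_1X_1 + c_2X_2.

u(t) = -c_1e^(-2t)sin(3t) + c_2e^(-2t)cos(3t), v(t) = 2c_1e^(-2t)sin(3t) + c_1e^(-2t)cos(3t) + c_2e^(-2t)sin(3t) - 2c_2e^(-2t)cos(3t)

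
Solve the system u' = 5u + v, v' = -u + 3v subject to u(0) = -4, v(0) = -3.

u(t) = -7te^(4t) - 4e^(4t), v(t) = 7te^(4t) - 3e^(4t)

Coefficient matrix A = [[5, 1], [-1, 3]].
Characteristic polynomial det(A - λI) = λ^2 - 8λ + 16 = 0.
Single eigenvalue λ = 4 with algebraic multiplicity 2.
Eigenvector v = (-1,1); generalized eigenvector w with (A-λI)w=v is (-1,0).
General solution: e^(4t)[C_1·v + C_2·(t·v + w)].
Applying u(0)=-4, v(0)=-3 gives C_1=-3, C_2=7.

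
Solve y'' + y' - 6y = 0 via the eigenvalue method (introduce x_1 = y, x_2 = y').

Let x_1 = y, x_2 = y'. Then x_1' = x_2 and x_2' = 6x_1 - x_2.
A = [[0,1],[6,-1]]; det(A-λI) = λ^2 + λ - 6.
Eigenvalues λ = -3, 2 with eigenvectors (1,-3), (1,2).

y(t) = c_1e^(-3t) + c_2e^(2t)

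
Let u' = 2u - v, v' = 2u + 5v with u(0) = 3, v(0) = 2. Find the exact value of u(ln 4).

-768

A = [[2,-1],[2,5]]; eigenvalues λ = 4, 3.
Eigenvectors: (1,-2) for λ=4, (-1,1) for λ=3.
From the initial condition, c_1 = -5, c_2 = -8.
u(ln 4) = (-5)(4^4)(1) + (-8)(4^3)(-1) = -768.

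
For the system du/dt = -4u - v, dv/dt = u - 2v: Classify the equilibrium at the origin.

stable improper node

A = [[-4,-1],[1,-2]]; det(A-λI) = λ^2 + 6λ + 9.
repeated λ = -3 with a single eigenvector.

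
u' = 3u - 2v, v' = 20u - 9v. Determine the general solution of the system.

u(t) = -C_1e^(-3t)sin(2t) + C_2e^(-3t)cos(2t), v(t) = -3C_1e^(-3t)sin(2t) + C_1e^(-3t)cos(2t) + C_2e^(-3t)sin(2t) + 3C_2e^(-3t)cos(2t)

Coefficient matrix A = [[3, -2], [20, -9]].
Characteristic polynomial det(A - λI) = λ^2 + 6λ + 13 = 0.
Eigenvalues λ = -3 ± 2i (complex conjugate pair).
For λ=-3+2i: an eigenvector is (0,1) - i(-1,-3) = (0 + i, 1 + 3i).
A real fundamental pair from Re and Im of e^((-3+2i)t)v: X_1 = e^(-3t)(cos(2t)·(0,1) + sin(2t)·(-1,-3)), X_2 = e^(-3t)(sin(2t)·(0,1) - cos(2t)·(-1,-3)).
General solution: C_1X_1 + C_2X_2.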